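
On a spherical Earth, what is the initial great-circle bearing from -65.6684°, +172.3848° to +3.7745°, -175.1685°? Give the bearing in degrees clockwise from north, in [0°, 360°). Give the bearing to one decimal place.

Δλ = -175.1685 − 172.3848 = -347.5533°; wrapped into (−180°, 180°]: 12.4467°.
θ = atan2( sin Δλ · cos φ₂ , cos φ₁ · sin φ₂ − sin φ₁ · cos φ₂ · cos Δλ )
  = atan2(0.21506, 0.91495) = 13.227° → normalised to [0°, 360°): 13.227°.

13.2°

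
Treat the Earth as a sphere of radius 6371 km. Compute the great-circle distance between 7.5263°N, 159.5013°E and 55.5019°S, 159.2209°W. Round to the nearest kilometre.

7972 km

Δλ = -159.2209 − 159.5013 = -318.7222°; wrapped into (−180°, 180°]: 41.2778°.
Δφ = -55.5019 − 7.5263 = -63.0282°.
a = sin²(Δφ/2) + cos φ₁ · cos φ₂ · sin²(Δλ/2) = 0.342985.
c = 2·atan2(√a, √(1−a)) = 1.25136 rad → d = 6371·c ≈ 7972.42 km.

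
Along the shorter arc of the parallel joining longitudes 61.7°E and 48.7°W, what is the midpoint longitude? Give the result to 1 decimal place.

Signed shortest Δλ from +61.7° to -48.7° is -110.4°.
Midpoint longitude = +61.7° + (-110.4°)/2 = +61.7° − 55.2° = +6.5°.

6.5°E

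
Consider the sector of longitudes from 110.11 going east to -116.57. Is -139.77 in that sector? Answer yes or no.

Yes

Band width going east from +110.11° to -116.57°: ((-116.57 − 110.11) mod 360) = 133.32°.
Offset of -139.77° east of the west edge: ((-139.77 − 110.11) mod 360) = 110.12°.
110.12° ≤ 133.32° ⇒ inside.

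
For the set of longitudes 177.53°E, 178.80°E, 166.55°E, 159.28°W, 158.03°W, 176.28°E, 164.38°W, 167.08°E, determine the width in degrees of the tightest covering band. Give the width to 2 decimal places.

35.42°

Sort the longitudes: -164.38°, -159.28°, -158.03°, +166.55°, +167.08°, +176.28°, +177.53°, +178.80°.
Eastward gaps between consecutive values (wrapping around): 5.10°, 1.25°, 324.58°, 0.53°, 9.20°, 1.25°, 1.27°, 16.82°.
Largest gap = 324.58° ⇒ minimal covering band is its complement: 360° − 324.58° = 35.42°.
Band runs from +166.55° eastward to -158.03°, crossing the antimeridian.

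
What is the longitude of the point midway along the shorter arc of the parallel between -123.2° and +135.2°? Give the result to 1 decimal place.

Signed shortest Δλ from -123.2° to +135.2° is -101.6°.
Midpoint longitude = -123.2° + (-101.6°)/2 = -123.2° − 50.8° = -174.0°.
(The naïve average (-123.2 + +135.2)/2 = 6.0° is on the wrong side of the globe.)

-174.0°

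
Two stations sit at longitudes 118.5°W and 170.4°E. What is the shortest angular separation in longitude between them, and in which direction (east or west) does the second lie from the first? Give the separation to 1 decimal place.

Raw difference: 170.4 − -118.5 = 288.9°.
Normalise into (−180°, 180°]: 288.9° − 360° = -71.1°.
Negative ⇒ the second point lies to the west; separation 71.1°.

71.1° west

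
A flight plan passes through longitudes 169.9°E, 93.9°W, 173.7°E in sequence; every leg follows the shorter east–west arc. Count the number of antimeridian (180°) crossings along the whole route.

Leg 1: +169.9° → -93.9°, shortest Δλ = 96.2° (east) — crosses 180°.
Leg 2: -93.9° → +173.7°, shortest Δλ = -92.4° (west) — crosses 180°.
Total crossings: 2.

2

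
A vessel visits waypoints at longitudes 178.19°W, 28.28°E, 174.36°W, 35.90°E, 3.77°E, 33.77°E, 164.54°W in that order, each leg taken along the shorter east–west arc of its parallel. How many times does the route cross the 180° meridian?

4

Leg 1: -178.19° → +28.28°, shortest Δλ = -153.53° (west) — crosses 180°.
Leg 2: +28.28° → -174.36°, shortest Δλ = 157.36° (east) — crosses 180°.
Leg 3: -174.36° → +35.90°, shortest Δλ = -149.74° (west) — crosses 180°.
Leg 4: +35.90° → +3.77°, shortest Δλ = -32.13° (west) — does not cross 180°.
Leg 5: +3.77° → +33.77°, shortest Δλ = 30.0° (east) — does not cross 180°.
Leg 6: +33.77° → -164.54°, shortest Δλ = 161.69° (east) — crosses 180°.
Total crossings: 4.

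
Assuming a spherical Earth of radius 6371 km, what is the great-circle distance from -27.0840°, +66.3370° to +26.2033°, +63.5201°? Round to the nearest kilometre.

Δλ = 63.5201 − 66.3370 = -2.8169°.
Δφ = 26.2033 − -27.0840 = 53.2873°.
a = sin²(Δφ/2) + cos φ₁ · cos φ₂ · sin²(Δλ/2) = 0.201581.
c = 2·atan2(√a, √(1−a)) = 0.93124 rad → d = 6371·c ≈ 5932.95 km.

5933 km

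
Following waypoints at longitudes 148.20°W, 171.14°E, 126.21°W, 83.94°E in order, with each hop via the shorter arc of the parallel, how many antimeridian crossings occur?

3

Leg 1: -148.20° → +171.14°, shortest Δλ = -40.66° (west) — crosses 180°.
Leg 2: +171.14° → -126.21°, shortest Δλ = 62.65° (east) — crosses 180°.
Leg 3: -126.21° → +83.94°, shortest Δλ = -149.85° (west) — crosses 180°.
Total crossings: 3.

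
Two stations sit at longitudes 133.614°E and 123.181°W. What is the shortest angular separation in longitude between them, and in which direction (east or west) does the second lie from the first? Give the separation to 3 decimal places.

103.205° east

Raw difference: -123.181 − 133.614 = -256.795°.
Normalise into (−180°, 180°]: -256.795° + 360° = 103.205°.
Positive ⇒ the second point lies to the east; separation 103.205°.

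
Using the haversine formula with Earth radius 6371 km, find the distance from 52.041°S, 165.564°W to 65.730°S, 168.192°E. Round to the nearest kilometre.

2112 km

Δλ = 168.192 − -165.564 = 333.756°; wrapped into (−180°, 180°]: -26.244°.
Δφ = -65.730 − -52.041 = -13.689°.
a = sin²(Δφ/2) + cos φ₁ · cos φ₂ · sin²(Δλ/2) = 0.027234.
c = 2·atan2(√a, √(1−a)) = 0.33157 rad → d = 6371·c ≈ 2112.42 km.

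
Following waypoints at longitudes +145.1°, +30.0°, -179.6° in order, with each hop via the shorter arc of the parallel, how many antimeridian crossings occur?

1

Leg 1: +145.1° → +30.0°, shortest Δλ = -115.1° (west) — does not cross 180°.
Leg 2: +30.0° → -179.6°, shortest Δλ = 150.4° (east) — crosses 180°.
Total crossings: 1.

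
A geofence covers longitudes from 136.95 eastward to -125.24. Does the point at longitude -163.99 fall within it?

Yes

Band width going east from +136.95° to -125.24°: ((-125.24 − 136.95) mod 360) = 97.81°.
Offset of -163.99° east of the west edge: ((-163.99 − 136.95) mod 360) = 59.06°.
59.06° ≤ 97.81° ⇒ inside.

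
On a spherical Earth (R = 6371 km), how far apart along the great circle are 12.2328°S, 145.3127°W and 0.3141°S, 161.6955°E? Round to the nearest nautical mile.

3235 nmi

Δλ = 161.6955 − -145.3127 = 307.0082°; wrapped into (−180°, 180°]: -52.9918°.
Δφ = -0.3141 − -12.2328 = 11.9187°.
a = sin²(Δφ/2) + cos φ₁ · cos φ₂ · sin²(Δλ/2) = 0.205292.
c = 2·atan2(√a, √(1−a)) = 0.94046 rad → d = 6371·c ≈ 5991.68 km ≈ 3235.25 nmi.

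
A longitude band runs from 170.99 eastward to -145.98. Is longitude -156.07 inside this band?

Yes

Band width going east from +170.99° to -145.98°: ((-145.98 − 170.99) mod 360) = 43.03°.
Offset of -156.07° east of the west edge: ((-156.07 − 170.99) mod 360) = 32.94°.
32.94° ≤ 43.03° ⇒ inside.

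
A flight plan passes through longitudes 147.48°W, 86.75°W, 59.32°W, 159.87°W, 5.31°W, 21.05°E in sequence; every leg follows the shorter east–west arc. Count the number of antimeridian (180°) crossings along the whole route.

0

Leg 1: -147.48° → -86.75°, shortest Δλ = 60.73° (east) — does not cross 180°.
Leg 2: -86.75° → -59.32°, shortest Δλ = 27.43° (east) — does not cross 180°.
Leg 3: -59.32° → -159.87°, shortest Δλ = -100.55° (west) — does not cross 180°.
Leg 4: -159.87° → -5.31°, shortest Δλ = 154.56° (east) — does not cross 180°.
Leg 5: -5.31° → +21.05°, shortest Δλ = 26.36° (east) — does not cross 180°.
Total crossings: 0.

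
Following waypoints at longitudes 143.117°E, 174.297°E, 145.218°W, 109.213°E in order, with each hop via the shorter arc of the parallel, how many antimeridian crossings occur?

Leg 1: +143.117° → +174.297°, shortest Δλ = 31.18° (east) — does not cross 180°.
Leg 2: +174.297° → -145.218°, shortest Δλ = 40.485° (east) — crosses 180°.
Leg 3: -145.218° → +109.213°, shortest Δλ = -105.569° (west) — crosses 180°.
Total crossings: 2.

2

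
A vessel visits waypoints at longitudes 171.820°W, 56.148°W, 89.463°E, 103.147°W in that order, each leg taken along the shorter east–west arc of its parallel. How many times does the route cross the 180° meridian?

1

Leg 1: -171.820° → -56.148°, shortest Δλ = 115.672° (east) — does not cross 180°.
Leg 2: -56.148° → +89.463°, shortest Δλ = 145.611° (east) — does not cross 180°.
Leg 3: +89.463° → -103.147°, shortest Δλ = 167.39° (east) — crosses 180°.
Total crossings: 1.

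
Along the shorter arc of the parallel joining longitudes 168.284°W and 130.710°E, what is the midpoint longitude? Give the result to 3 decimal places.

161.213°E

Signed shortest Δλ from -168.284° to +130.710° is -61.006°.
Midpoint longitude = -168.284° + (-61.006°)/2 = -168.284° − 30.503° = -198.787°.
Normalise into (−180°, 180°]: +161.213°.
(The naïve average (-168.284 + +130.710)/2 = -18.787° is on the wrong side of the globe.)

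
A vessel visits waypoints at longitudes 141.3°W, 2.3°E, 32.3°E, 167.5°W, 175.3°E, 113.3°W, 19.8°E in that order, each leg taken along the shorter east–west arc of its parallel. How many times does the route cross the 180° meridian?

Leg 1: -141.3° → +2.3°, shortest Δλ = 143.6° (east) — does not cross 180°.
Leg 2: +2.3° → +32.3°, shortest Δλ = 30.0° (east) — does not cross 180°.
Leg 3: +32.3° → -167.5°, shortest Δλ = 160.2° (east) — crosses 180°.
Leg 4: -167.5° → +175.3°, shortest Δλ = -17.2° (west) — crosses 180°.
Leg 5: +175.3° → -113.3°, shortest Δλ = 71.4° (east) — crosses 180°.
Leg 6: -113.3° → +19.8°, shortest Δλ = 133.1° (east) — does not cross 180°.
Total crossings: 3.

3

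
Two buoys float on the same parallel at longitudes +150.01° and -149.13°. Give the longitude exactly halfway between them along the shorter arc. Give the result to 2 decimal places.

-179.56°

Signed shortest Δλ from +150.01° to -149.13° is +60.86°.
Midpoint longitude = +150.01° + (+60.86°)/2 = +150.01° + 30.43° = +180.44°.
Normalise into (−180°, 180°]: -179.56°.
(The naïve average (+150.01 + -149.13)/2 = 0.44° is on the wrong side of the globe.)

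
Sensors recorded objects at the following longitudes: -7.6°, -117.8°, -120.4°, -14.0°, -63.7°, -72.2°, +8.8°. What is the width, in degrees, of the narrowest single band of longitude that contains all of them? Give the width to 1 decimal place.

129.2°

Sort the longitudes: -120.4°, -117.8°, -72.2°, -63.7°, -14.0°, -7.6°, +8.8°.
Eastward gaps between consecutive values (wrapping around): 2.6°, 45.6°, 8.5°, 49.7°, 6.4°, 16.4°, 230.8°.
Largest gap = 230.8° ⇒ minimal covering band is its complement: 360° − 230.8° = 129.2°.
Band runs from -120.4° eastward to +8.8°.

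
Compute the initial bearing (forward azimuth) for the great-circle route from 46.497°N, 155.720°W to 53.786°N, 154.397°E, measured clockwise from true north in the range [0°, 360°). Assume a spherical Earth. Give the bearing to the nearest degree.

Δλ = 154.397 − -155.720 = 310.117°; wrapped into (−180°, 180°]: -49.883°.
θ = atan2( sin Δλ · cos φ₂ , cos φ₁ · sin φ₂ − sin φ₁ · cos φ₂ · cos Δλ )
  = atan2(-0.45180, 0.27928) = -58.278° → normalised to [0°, 360°): 301.722°.

302°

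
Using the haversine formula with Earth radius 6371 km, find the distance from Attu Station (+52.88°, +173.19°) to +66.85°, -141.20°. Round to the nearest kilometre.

2886 km

Δλ = -141.20 − 173.19 = -314.39°; wrapped into (−180°, 180°]: 45.61°.
Δφ = 66.85 − 52.88 = 13.97°.
a = sin²(Δφ/2) + cos φ₁ · cos φ₂ · sin²(Δλ/2) = 0.050432.
c = 2·atan2(√a, √(1−a)) = 0.45300 rad → d = 6371·c ≈ 2886.09 km.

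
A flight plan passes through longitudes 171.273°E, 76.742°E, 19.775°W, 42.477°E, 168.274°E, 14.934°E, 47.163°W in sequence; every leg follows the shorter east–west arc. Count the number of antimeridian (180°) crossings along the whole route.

Leg 1: +171.273° → +76.742°, shortest Δλ = -94.531° (west) — does not cross 180°.
Leg 2: +76.742° → -19.775°, shortest Δλ = -96.517° (west) — does not cross 180°.
Leg 3: -19.775° → +42.477°, shortest Δλ = 62.252° (east) — does not cross 180°.
Leg 4: +42.477° → +168.274°, shortest Δλ = 125.797° (east) — does not cross 180°.
Leg 5: +168.274° → +14.934°, shortest Δλ = -153.34° (west) — does not cross 180°.
Leg 6: +14.934° → -47.163°, shortest Δλ = -62.097° (west) — does not cross 180°.
Total crossings: 0.

0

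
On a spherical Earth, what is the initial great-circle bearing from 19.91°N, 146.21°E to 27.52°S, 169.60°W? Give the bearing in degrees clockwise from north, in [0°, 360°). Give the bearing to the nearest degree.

136°

Δλ = -169.60 − 146.21 = -315.81°; wrapped into (−180°, 180°]: 44.19°.
θ = atan2( sin Δλ · cos φ₂ , cos φ₁ · sin φ₂ − sin φ₁ · cos φ₂ · cos Δλ )
  = atan2(0.61817, -0.65099) = 136.481° → normalised to [0°, 360°): 136.481°.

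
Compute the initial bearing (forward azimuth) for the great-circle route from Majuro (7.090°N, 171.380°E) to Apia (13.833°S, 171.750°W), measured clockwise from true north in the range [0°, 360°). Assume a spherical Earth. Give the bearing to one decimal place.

141.3°

Δλ = -171.750 − 171.380 = -343.130°; wrapped into (−180°, 180°]: 16.870°.
θ = atan2( sin Δλ · cos φ₂ , cos φ₁ · sin φ₂ − sin φ₁ · cos φ₂ · cos Δλ )
  = atan2(0.28178, -0.35196) = 141.318° → normalised to [0°, 360°): 141.318°.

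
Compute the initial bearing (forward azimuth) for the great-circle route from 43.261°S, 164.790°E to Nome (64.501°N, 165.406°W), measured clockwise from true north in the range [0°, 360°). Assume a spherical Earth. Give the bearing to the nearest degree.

13°

Δλ = -165.406 − 164.790 = -330.196°; wrapped into (−180°, 180°]: 29.804°.
θ = atan2( sin Δλ · cos φ₂ , cos φ₁ · sin φ₂ − sin φ₁ · cos φ₂ · cos Δλ )
  = atan2(0.21397, 0.91331) = 13.186° → normalised to [0°, 360°): 13.186°.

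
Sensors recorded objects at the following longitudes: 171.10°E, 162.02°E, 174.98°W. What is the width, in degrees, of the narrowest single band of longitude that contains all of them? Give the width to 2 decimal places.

Sort the longitudes: -174.98°, +162.02°, +171.10°.
Eastward gaps between consecutive values (wrapping around): 337.00°, 9.08°, 13.92°.
Largest gap = 337.00° ⇒ minimal covering band is its complement: 360° − 337.00° = 23.00°.
Band runs from +162.02° eastward to -174.98°, crossing the antimeridian.

23.00°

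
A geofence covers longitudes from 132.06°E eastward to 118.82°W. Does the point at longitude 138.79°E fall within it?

Yes

Band width going east from +132.06° to -118.82°: ((-118.82 − 132.06) mod 360) = 109.12°.
Offset of +138.79° east of the west edge: ((138.79 − 132.06) mod 360) = 6.73°.
6.73° ≤ 109.12° ⇒ inside.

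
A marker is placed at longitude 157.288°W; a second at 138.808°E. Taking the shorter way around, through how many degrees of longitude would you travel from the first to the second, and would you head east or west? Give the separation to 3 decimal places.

63.904° west

Raw difference: 138.808 − -157.288 = 296.096°.
Normalise into (−180°, 180°]: 296.096° − 360° = -63.904°.
Negative ⇒ the second point lies to the west; separation 63.904°.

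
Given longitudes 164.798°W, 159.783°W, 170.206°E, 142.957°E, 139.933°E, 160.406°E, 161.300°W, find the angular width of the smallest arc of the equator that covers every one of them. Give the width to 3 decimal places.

Sort the longitudes: -164.798°, -161.300°, -159.783°, +139.933°, +142.957°, +160.406°, +170.206°.
Eastward gaps between consecutive values (wrapping around): 3.498°, 1.517°, 299.716°, 3.024°, 17.449°, 9.800°, 24.996°.
Largest gap = 299.716° ⇒ minimal covering band is its complement: 360° − 299.716° = 60.284°.
Band runs from +139.933° eastward to -159.783°, crossing the antimeridian.

60.284°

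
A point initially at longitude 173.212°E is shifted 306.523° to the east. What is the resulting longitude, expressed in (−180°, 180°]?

Start at +173.212°; shift +306.523° → +479.735°.
+479.735° lies outside (−180°, 180°]; subtract 360° → +119.735°.

119.735°E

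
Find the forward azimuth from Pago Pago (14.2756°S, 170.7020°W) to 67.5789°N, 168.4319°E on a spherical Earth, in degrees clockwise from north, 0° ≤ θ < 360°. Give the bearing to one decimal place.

Δλ = 168.4319 − -170.7020 = 339.1339°; wrapped into (−180°, 180°]: -20.8661°.
θ = atan2( sin Δλ · cos φ₂ , cos φ₁ · sin φ₂ − sin φ₁ · cos φ₂ · cos Δλ )
  = atan2(-0.13585, 0.98374) = -7.863° → normalised to [0°, 360°): 352.137°.

352.1°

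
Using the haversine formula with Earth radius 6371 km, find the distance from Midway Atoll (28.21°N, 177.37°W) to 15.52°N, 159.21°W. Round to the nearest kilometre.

2340 km

Δλ = -159.21 − -177.37 = 18.16°.
Δφ = 15.52 − 28.21 = -12.69°.
a = sin²(Δφ/2) + cos φ₁ · cos φ₂ · sin²(Δλ/2) = 0.033360.
c = 2·atan2(√a, √(1−a)) = 0.36736 rad → d = 6371·c ≈ 2340.43 km.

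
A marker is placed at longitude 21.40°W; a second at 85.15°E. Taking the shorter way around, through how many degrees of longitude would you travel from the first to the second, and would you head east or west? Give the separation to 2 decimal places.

Raw difference: 85.15 − -21.40 = 106.55°.
Normalise into (−180°, 180°]: 106.55° stays 106.55°.
Positive ⇒ the second point lies to the east; separation 106.55°.

106.55° east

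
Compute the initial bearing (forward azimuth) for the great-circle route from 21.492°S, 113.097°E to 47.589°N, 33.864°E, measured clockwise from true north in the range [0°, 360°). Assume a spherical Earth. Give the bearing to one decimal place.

Δλ = 33.864 − 113.097 = -79.233°.
θ = atan2( sin Δλ · cos φ₂ , cos φ₁ · sin φ₂ − sin φ₁ · cos φ₂ · cos Δλ )
  = atan2(-0.66257, 0.73315) = -42.105° → normalised to [0°, 360°): 317.895°.

317.9°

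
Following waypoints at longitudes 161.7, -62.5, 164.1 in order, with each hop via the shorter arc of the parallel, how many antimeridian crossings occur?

2

Leg 1: +161.7° → -62.5°, shortest Δλ = 135.8° (east) — crosses 180°.
Leg 2: -62.5° → +164.1°, shortest Δλ = -133.4° (west) — crosses 180°.
Total crossings: 2.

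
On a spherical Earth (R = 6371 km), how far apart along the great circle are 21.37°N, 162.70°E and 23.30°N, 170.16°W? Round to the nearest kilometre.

Δλ = -170.16 − 162.70 = -332.86°; wrapped into (−180°, 180°]: 27.14°.
Δφ = 23.30 − 21.37 = 1.93°.
a = sin²(Δφ/2) + cos φ₁ · cos φ₂ · sin²(Δλ/2) = 0.047370.
c = 2·atan2(√a, √(1−a)) = 0.43881 rad → d = 6371·c ≈ 2795.63 km.

2796 km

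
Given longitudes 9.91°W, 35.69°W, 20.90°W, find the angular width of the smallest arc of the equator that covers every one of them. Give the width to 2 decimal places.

25.78°

Sort the longitudes: -35.69°, -20.90°, -9.91°.
Eastward gaps between consecutive values (wrapping around): 14.79°, 10.99°, 334.22°.
Largest gap = 334.22° ⇒ minimal covering band is its complement: 360° − 334.22° = 25.78°.
Band runs from -35.69° eastward to -9.91°.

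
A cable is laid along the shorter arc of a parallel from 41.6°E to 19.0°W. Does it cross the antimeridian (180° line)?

No

Signed shortest Δλ = ((-19.0 − 41.6 + 180) mod 360) − 180 = -60.6°.
Going west by 60.6° from +41.6° reaches -19.0° without touching 180°.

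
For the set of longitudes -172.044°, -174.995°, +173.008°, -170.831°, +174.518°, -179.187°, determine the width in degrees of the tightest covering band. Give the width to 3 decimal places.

16.161°

Sort the longitudes: -179.187°, -174.995°, -172.044°, -170.831°, +173.008°, +174.518°.
Eastward gaps between consecutive values (wrapping around): 4.192°, 2.951°, 1.213°, 343.839°, 1.510°, 6.295°.
Largest gap = 343.839° ⇒ minimal covering band is its complement: 360° − 343.839° = 16.161°.
Band runs from +173.008° eastward to -170.831°, crossing the antimeridian.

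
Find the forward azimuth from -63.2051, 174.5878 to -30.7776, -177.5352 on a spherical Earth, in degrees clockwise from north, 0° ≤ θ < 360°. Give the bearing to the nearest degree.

13°

Δλ = -177.5352 − 174.5878 = -352.1230°; wrapped into (−180°, 180°]: 7.8770°.
θ = atan2( sin Δλ · cos φ₂ , cos φ₁ · sin φ₂ − sin φ₁ · cos φ₂ · cos Δλ )
  = atan2(0.11775, 0.52900) = 12.548° → normalised to [0°, 360°): 12.548°.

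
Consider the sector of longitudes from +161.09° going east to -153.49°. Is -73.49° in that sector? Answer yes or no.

No

Band width going east from +161.09° to -153.49°: ((-153.49 − 161.09) mod 360) = 45.42°.
Offset of -73.49° east of the west edge: ((-73.49 − 161.09) mod 360) = 125.42°.
125.42° > 45.42° ⇒ outside.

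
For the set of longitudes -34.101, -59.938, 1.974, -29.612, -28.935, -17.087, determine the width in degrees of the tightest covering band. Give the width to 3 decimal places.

Sort the longitudes: -59.938°, -34.101°, -29.612°, -28.935°, -17.087°, +1.974°.
Eastward gaps between consecutive values (wrapping around): 25.837°, 4.489°, 0.677°, 11.848°, 19.061°, 298.088°.
Largest gap = 298.088° ⇒ minimal covering band is its complement: 360° − 298.088° = 61.912°.
Band runs from -59.938° eastward to +1.974°.

61.912°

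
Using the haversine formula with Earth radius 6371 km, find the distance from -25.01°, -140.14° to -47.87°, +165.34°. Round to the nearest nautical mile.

2895 nmi

Δλ = 165.34 − -140.14 = 305.48°; wrapped into (−180°, 180°]: -54.52°.
Δφ = -47.87 − -25.01 = -22.86°.
a = sin²(Δφ/2) + cos φ₁ · cos φ₂ · sin²(Δλ/2) = 0.166807.
c = 2·atan2(√a, √(1−a)) = 0.84144 rad → d = 6371·c ≈ 5360.84 km ≈ 2894.62 nmi.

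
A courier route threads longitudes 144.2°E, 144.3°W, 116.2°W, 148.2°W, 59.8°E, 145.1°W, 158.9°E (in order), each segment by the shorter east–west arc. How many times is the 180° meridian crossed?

4

Leg 1: +144.2° → -144.3°, shortest Δλ = 71.5° (east) — crosses 180°.
Leg 2: -144.3° → -116.2°, shortest Δλ = 28.1° (east) — does not cross 180°.
Leg 3: -116.2° → -148.2°, shortest Δλ = -32.0° (west) — does not cross 180°.
Leg 4: -148.2° → +59.8°, shortest Δλ = -152.0° (west) — crosses 180°.
Leg 5: +59.8° → -145.1°, shortest Δλ = 155.1° (east) — crosses 180°.
Leg 6: -145.1° → +158.9°, shortest Δλ = -56.0° (west) — crosses 180°.
Total crossings: 4.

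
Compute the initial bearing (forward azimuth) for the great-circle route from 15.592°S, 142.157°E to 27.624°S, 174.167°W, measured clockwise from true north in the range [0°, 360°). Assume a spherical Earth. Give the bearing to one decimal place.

114.2°

Δλ = -174.167 − 142.157 = -316.324°; wrapped into (−180°, 180°]: 43.676°.
θ = atan2( sin Δλ · cos φ₂ , cos φ₁ · sin φ₂ − sin φ₁ · cos φ₂ · cos Δλ )
  = atan2(0.61186, -0.27436) = 114.152° → normalised to [0°, 360°): 114.152°.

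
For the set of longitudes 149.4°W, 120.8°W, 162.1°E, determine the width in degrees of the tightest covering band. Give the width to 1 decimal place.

Sort the longitudes: -149.4°, -120.8°, +162.1°.
Eastward gaps between consecutive values (wrapping around): 28.6°, 282.9°, 48.5°.
Largest gap = 282.9° ⇒ minimal covering band is its complement: 360° − 282.9° = 77.1°.
Band runs from +162.1° eastward to -120.8°, crossing the antimeridian.

77.1°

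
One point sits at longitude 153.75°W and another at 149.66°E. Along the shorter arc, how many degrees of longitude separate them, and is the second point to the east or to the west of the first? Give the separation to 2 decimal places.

Raw difference: 149.66 − -153.75 = 303.41°.
Normalise into (−180°, 180°]: 303.41° − 360° = -56.59°.
Negative ⇒ the second point lies to the west; separation 56.59°.

56.59° west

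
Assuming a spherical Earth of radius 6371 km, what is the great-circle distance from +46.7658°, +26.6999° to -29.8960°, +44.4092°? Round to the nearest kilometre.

8708 km

Δλ = 44.4092 − 26.6999 = 17.7093°.
Δφ = -29.8960 − 46.7658 = -76.6618°.
a = sin²(Δφ/2) + cos φ₁ · cos φ₂ · sin²(Δλ/2) = 0.398721.
c = 2·atan2(√a, √(1−a)) = 1.36683 rad → d = 6371·c ≈ 8708.05 km.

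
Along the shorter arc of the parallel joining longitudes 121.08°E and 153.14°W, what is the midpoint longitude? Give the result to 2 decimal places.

Signed shortest Δλ from +121.08° to -153.14° is +85.78°.
Midpoint longitude = +121.08° + (+85.78°)/2 = +121.08° + 42.89° = +163.97°.
(The naïve average (+121.08 + -153.14)/2 = -16.03° is on the wrong side of the globe.)

163.97°E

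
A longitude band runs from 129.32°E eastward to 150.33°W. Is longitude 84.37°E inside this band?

Band width going east from +129.32° to -150.33°: ((-150.33 − 129.32) mod 360) = 80.35°.
Offset of +84.37° east of the west edge: ((84.37 − 129.32) mod 360) = 315.05°.
315.05° > 80.35° ⇒ outside.

No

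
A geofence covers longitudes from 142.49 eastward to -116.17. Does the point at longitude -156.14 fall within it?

Yes

Band width going east from +142.49° to -116.17°: ((-116.17 − 142.49) mod 360) = 101.34°.
Offset of -156.14° east of the west edge: ((-156.14 − 142.49) mod 360) = 61.37°.
61.37° ≤ 101.34° ⇒ inside.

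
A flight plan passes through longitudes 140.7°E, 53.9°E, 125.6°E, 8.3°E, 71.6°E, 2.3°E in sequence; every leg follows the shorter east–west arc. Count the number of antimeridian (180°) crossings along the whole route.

Leg 1: +140.7° → +53.9°, shortest Δλ = -86.8° (west) — does not cross 180°.
Leg 2: +53.9° → +125.6°, shortest Δλ = 71.7° (east) — does not cross 180°.
Leg 3: +125.6° → +8.3°, shortest Δλ = -117.3° (west) — does not cross 180°.
Leg 4: +8.3° → +71.6°, shortest Δλ = 63.3° (east) — does not cross 180°.
Leg 5: +71.6° → +2.3°, shortest Δλ = -69.3° (west) — does not cross 180°.
Total crossings: 0.

0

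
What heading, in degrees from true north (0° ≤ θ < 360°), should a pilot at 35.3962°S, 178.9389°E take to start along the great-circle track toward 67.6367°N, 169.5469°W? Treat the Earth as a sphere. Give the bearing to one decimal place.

Δλ = -169.5469 − 178.9389 = -348.4858°; wrapped into (−180°, 180°]: 11.5142°.
θ = atan2( sin Δλ · cos φ₂ , cos φ₁ · sin φ₂ − sin φ₁ · cos φ₂ · cos Δλ )
  = atan2(0.07595, 0.96981) = 4.478° → normalised to [0°, 360°): 4.478°.

4.5°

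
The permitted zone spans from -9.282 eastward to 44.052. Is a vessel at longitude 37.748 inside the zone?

Band width going east from -9.282° to +44.052°: ((44.052 − -9.282) mod 360) = 53.334°.
Offset of +37.748° east of the west edge: ((37.748 − -9.282) mod 360) = 47.030°.
47.030° ≤ 53.334° ⇒ inside.

Yes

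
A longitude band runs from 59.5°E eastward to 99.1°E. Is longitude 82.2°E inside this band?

Yes

Band width going east from +59.5° to +99.1°: ((99.1 − 59.5) mod 360) = 39.6°.
Offset of +82.2° east of the west edge: ((82.2 − 59.5) mod 360) = 22.7°.
22.7° ≤ 39.6° ⇒ inside.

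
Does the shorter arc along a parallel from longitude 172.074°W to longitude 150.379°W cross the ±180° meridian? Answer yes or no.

No

Signed shortest Δλ = ((-150.379 − -172.074 + 180) mod 360) − 180 = 21.695°.
Going east by 21.695° from -172.074° reaches -150.379° without touching 180°.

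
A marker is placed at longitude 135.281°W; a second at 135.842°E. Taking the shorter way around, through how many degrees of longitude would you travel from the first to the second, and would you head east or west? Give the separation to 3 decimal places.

Raw difference: 135.842 − -135.281 = 271.123°.
Normalise into (−180°, 180°]: 271.123° − 360° = -88.877°.
Negative ⇒ the second point lies to the west; separation 88.877°.

88.877° west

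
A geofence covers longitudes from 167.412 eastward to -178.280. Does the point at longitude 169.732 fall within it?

Band width going east from +167.412° to -178.280°: ((-178.280 − 167.412) mod 360) = 14.308°.
Offset of +169.732° east of the west edge: ((169.732 − 167.412) mod 360) = 2.320°.
2.320° ≤ 14.308° ⇒ inside.

Yes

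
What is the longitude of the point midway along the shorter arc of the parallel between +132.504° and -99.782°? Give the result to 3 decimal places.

Signed shortest Δλ from +132.504° to -99.782° is +127.714°.
Midpoint longitude = +132.504° + (+127.714°)/2 = +132.504° + 63.857° = +196.361°.
Normalise into (−180°, 180°]: -163.639°.
(The naïve average (+132.504 + -99.782)/2 = 16.361° is on the wrong side of the globe.)

-163.639°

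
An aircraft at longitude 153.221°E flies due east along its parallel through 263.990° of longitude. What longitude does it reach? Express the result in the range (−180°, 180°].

Start at +153.221°; shift +263.990° → +417.211°.
+417.211° lies outside (−180°, 180°]; subtract 360° → +57.211°.

57.211°E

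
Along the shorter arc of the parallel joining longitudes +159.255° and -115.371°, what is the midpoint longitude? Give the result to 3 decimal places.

Signed shortest Δλ from +159.255° to -115.371° is +85.374°.
Midpoint longitude = +159.255° + (+85.374°)/2 = +159.255° + 42.687° = +201.942°.
Normalise into (−180°, 180°]: -158.058°.
(The naïve average (+159.255 + -115.371)/2 = 21.942° is on the wrong side of the globe.)

-158.058°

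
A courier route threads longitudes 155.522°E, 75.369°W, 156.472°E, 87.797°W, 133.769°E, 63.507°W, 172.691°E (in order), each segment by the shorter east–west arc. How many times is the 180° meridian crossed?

Leg 1: +155.522° → -75.369°, shortest Δλ = 129.109° (east) — crosses 180°.
Leg 2: -75.369° → +156.472°, shortest Δλ = -128.159° (west) — crosses 180°.
Leg 3: +156.472° → -87.797°, shortest Δλ = 115.731° (east) — crosses 180°.
Leg 4: -87.797° → +133.769°, shortest Δλ = -138.434° (west) — crosses 180°.
Leg 5: +133.769° → -63.507°, shortest Δλ = 162.724° (east) — crosses 180°.
Leg 6: -63.507° → +172.691°, shortest Δλ = -123.802° (west) — crosses 180°.
Total crossings: 6.

6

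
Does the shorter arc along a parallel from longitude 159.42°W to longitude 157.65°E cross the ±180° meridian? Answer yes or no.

Naïve |157.65 − -159.42| = 317.07° > 180°, so the shorter arc goes the other way round — across 180°.
Signed shortest Δλ = ((157.65 − -159.42 + 180) mod 360) − 180 = -42.93°.
Going west by 42.93° from -159.42° passes through 180° before reaching +157.65°.

Yes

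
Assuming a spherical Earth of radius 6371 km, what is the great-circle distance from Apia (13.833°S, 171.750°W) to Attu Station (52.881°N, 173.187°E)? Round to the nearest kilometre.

7557 km

Δλ = 173.187 − -171.750 = 344.937°; wrapped into (−180°, 180°]: -15.063°.
Δφ = 52.881 − -13.833 = 66.714°.
a = sin²(Δφ/2) + cos φ₁ · cos φ₂ · sin²(Δλ/2) = 0.312406.
c = 2·atan2(√a, √(1−a)) = 1.18620 rad → d = 6371·c ≈ 7557.26 km.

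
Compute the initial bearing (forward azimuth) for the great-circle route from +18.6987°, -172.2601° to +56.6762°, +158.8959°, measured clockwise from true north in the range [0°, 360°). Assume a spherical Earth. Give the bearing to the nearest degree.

337°

Δλ = 158.8959 − -172.2601 = 331.1560°; wrapped into (−180°, 180°]: -28.8440°.
θ = atan2( sin Δλ · cos φ₂ , cos φ₁ · sin φ₂ − sin φ₁ · cos φ₂ · cos Δλ )
  = atan2(-0.26503, 0.63720) = -22.584° → normalised to [0°, 360°): 337.416°.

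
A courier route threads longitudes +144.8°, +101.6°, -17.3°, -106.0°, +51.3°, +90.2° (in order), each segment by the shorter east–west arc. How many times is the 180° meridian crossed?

0

Leg 1: +144.8° → +101.6°, shortest Δλ = -43.2° (west) — does not cross 180°.
Leg 2: +101.6° → -17.3°, shortest Δλ = -118.9° (west) — does not cross 180°.
Leg 3: -17.3° → -106.0°, shortest Δλ = -88.7° (west) — does not cross 180°.
Leg 4: -106.0° → +51.3°, shortest Δλ = 157.3° (east) — does not cross 180°.
Leg 5: +51.3° → +90.2°, shortest Δλ = 38.9° (east) — does not cross 180°.
Total crossings: 0.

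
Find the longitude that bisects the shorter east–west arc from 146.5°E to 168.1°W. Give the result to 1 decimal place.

169.2°E

Signed shortest Δλ from +146.5° to -168.1° is +45.4°.
Midpoint longitude = +146.5° + (+45.4°)/2 = +146.5° + 22.7° = +169.2°.
(The naïve average (+146.5 + -168.1)/2 = -10.8° is on the wrong side of the globe.)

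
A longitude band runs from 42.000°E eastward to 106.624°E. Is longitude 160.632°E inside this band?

No

Band width going east from +42.000° to +106.624°: ((106.624 − 42.000) mod 360) = 64.624°.
Offset of +160.632° east of the west edge: ((160.632 − 42.000) mod 360) = 118.632°.
118.632° > 64.624° ⇒ outside.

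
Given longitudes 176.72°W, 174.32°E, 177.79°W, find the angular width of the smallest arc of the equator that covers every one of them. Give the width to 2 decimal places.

8.96°

Sort the longitudes: -177.79°, -176.72°, +174.32°.
Eastward gaps between consecutive values (wrapping around): 1.07°, 351.04°, 7.89°.
Largest gap = 351.04° ⇒ minimal covering band is its complement: 360° − 351.04° = 8.96°.
Band runs from +174.32° eastward to -176.72°, crossing the antimeridian.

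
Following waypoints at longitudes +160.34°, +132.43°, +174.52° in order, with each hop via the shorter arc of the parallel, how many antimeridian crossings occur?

0

Leg 1: +160.34° → +132.43°, shortest Δλ = -27.91° (west) — does not cross 180°.
Leg 2: +132.43° → +174.52°, shortest Δλ = 42.09° (east) — does not cross 180°.
Total crossings: 0.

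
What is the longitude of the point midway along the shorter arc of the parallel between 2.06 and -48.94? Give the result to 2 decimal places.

Signed shortest Δλ from +2.06° to -48.94° is -51.00°.
Midpoint longitude = +2.06° + (-51.00°)/2 = +2.06° − 25.50° = -23.44°.

-23.44°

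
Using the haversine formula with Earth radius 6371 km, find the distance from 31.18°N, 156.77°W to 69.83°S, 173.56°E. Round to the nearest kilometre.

11484 km

Δλ = 173.56 − -156.77 = 330.33°; wrapped into (−180°, 180°]: -29.67°.
Δφ = -69.83 − 31.18 = -101.01°.
a = sin²(Δφ/2) + cos φ₁ · cos φ₂ · sin²(Δλ/2) = 0.614829.
c = 2·atan2(√a, √(1−a)) = 1.80252 rad → d = 6371·c ≈ 11483.87 km.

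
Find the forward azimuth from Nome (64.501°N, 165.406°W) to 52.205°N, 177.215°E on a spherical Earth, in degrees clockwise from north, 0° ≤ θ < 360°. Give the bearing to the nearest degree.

Δλ = 177.215 − -165.406 = 342.621°; wrapped into (−180°, 180°]: -17.379°.
θ = atan2( sin Δλ · cos φ₂ , cos φ₁ · sin φ₂ − sin φ₁ · cos φ₂ · cos Δλ )
  = atan2(-0.18305, -0.18771) = -135.720° → normalised to [0°, 360°): 224.280°.

224°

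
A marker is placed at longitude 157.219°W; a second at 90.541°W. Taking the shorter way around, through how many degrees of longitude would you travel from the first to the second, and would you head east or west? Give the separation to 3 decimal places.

Raw difference: -90.541 − -157.219 = 66.678°.
Normalise into (−180°, 180°]: 66.678° stays 66.678°.
Positive ⇒ the second point lies to the east; separation 66.678°.

66.678° east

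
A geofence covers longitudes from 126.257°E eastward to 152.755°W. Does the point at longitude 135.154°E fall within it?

Band width going east from +126.257° to -152.755°: ((-152.755 − 126.257) mod 360) = 80.988°.
Offset of +135.154° east of the west edge: ((135.154 − 126.257) mod 360) = 8.897°.
8.897° ≤ 80.988° ⇒ inside.

Yes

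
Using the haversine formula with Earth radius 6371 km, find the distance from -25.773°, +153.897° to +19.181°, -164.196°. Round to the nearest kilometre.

Δλ = -164.196 − 153.897 = -318.093°; wrapped into (−180°, 180°]: 41.907°.
Δφ = 19.181 − -25.773 = 44.954°.
a = sin²(Δφ/2) + cos φ₁ · cos φ₂ · sin²(Δλ/2) = 0.254933.
c = 2·atan2(√a, √(1−a)) = 1.05855 rad → d = 6371·c ≈ 6744.04 km.

6744 km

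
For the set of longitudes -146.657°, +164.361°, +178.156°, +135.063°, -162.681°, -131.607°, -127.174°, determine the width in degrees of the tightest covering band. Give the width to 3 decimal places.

97.763°

Sort the longitudes: -162.681°, -146.657°, -131.607°, -127.174°, +135.063°, +164.361°, +178.156°.
Eastward gaps between consecutive values (wrapping around): 16.024°, 15.050°, 4.433°, 262.237°, 29.298°, 13.795°, 19.163°.
Largest gap = 262.237° ⇒ minimal covering band is its complement: 360° − 262.237° = 97.763°.
Band runs from +135.063° eastward to -127.174°, crossing the antimeridian.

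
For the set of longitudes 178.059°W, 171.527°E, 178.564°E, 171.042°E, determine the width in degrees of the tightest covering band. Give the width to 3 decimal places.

Sort the longitudes: -178.059°, +171.042°, +171.527°, +178.564°.
Eastward gaps between consecutive values (wrapping around): 349.101°, 0.485°, 7.037°, 3.377°.
Largest gap = 349.101° ⇒ minimal covering band is its complement: 360° − 349.101° = 10.899°.
Band runs from +171.042° eastward to -178.059°, crossing the antimeridian.

10.899°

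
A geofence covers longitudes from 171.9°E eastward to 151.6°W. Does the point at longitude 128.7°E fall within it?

No

Band width going east from +171.9° to -151.6°: ((-151.6 − 171.9) mod 360) = 36.5°.
Offset of +128.7° east of the west edge: ((128.7 − 171.9) mod 360) = 316.8°.
316.8° > 36.5° ⇒ outside.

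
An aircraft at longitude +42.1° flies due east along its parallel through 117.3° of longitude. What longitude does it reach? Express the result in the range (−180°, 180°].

+159.4°

Start at +42.1°; shift +117.3° → +159.4°.
+159.4° already lies in (−180°, 180°].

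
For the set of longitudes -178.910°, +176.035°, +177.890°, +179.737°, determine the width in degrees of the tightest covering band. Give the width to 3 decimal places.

Sort the longitudes: -178.910°, +176.035°, +177.890°, +179.737°.
Eastward gaps between consecutive values (wrapping around): 354.945°, 1.855°, 1.847°, 1.353°.
Largest gap = 354.945° ⇒ minimal covering band is its complement: 360° − 354.945° = 5.055°.
Band runs from +176.035° eastward to -178.910°, crossing the antimeridian.

5.055°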